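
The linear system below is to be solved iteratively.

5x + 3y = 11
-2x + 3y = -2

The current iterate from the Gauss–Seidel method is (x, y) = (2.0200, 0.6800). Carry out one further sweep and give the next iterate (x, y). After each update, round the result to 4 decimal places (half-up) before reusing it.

(1.7920, 0.5280)

One sweep:
  x = (11 - (3)·0.6800) / (5) = 1.7920
  y = (-2 - (-2)·1.7920) / (3) = 0.5280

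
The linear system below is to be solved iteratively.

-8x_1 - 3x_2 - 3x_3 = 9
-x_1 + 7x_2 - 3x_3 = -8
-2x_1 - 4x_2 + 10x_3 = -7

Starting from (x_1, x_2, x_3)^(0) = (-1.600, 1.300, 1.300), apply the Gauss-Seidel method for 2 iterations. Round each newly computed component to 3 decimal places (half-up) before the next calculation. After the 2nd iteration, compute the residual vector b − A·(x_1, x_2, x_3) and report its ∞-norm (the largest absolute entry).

Iteration 1:
  x_1 = (9 - (-3)·1.300 - (-3)·1.300) / (-8) = -2.100
  x_2 = (-8 - (-1)·-2.100 - (-3)·1.300) / (7) = -0.886
  x_3 = (-7 - (-2)·-2.100 - (-4)·-0.886) / (10) = -1.474
Iteration 2:
  x_1 = (9 - (-3)·-0.886 - (-3)·-1.474) / (-8) = -0.240
  x_2 = (-8 - (-1)·-0.240 - (-3)·-1.474) / (7) = -1.809
  x_3 = (-7 - (-2)·-0.240 - (-4)·-1.809) / (10) = -1.472
Residual b − A·x = (-2.763, 0.007, 0.004); ∞-norm = 2.763

2.763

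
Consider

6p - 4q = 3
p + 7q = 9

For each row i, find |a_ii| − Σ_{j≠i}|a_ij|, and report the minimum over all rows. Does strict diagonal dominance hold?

2

row 1: |6| − (4) = 2
row 2: |7| − (1) = 6
minimum over rows = 2 → strictly diagonally dominant (convergence guaranteed)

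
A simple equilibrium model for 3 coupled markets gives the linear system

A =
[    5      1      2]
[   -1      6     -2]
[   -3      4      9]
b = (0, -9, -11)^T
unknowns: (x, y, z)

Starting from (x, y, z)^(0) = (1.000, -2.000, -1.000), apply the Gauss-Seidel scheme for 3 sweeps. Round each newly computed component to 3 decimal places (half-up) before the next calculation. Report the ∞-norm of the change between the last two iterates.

Iteration 1:
  x = (0 - (1)·-2.000 - (2)·-1.000) / (5) = 0.800
  y = (-9 - (-1)·0.800 - (-2)·-1.000) / (6) = -1.700
  z = (-11 - (-3)·0.800 - (4)·-1.700) / (9) = -0.200
Iteration 2:
  x = (0 - (1)·-1.700 - (2)·-0.200) / (5) = 0.420
  y = (-9 - (-1)·0.420 - (-2)·-0.200) / (6) = -1.497
  z = (-11 - (-3)·0.420 - (4)·-1.497) / (9) = -0.417
Iteration 3:
  x = (0 - (1)·-1.497 - (2)·-0.417) / (5) = 0.466
  y = (-9 - (-1)·0.466 - (-2)·-0.417) / (6) = -1.561
  z = (-11 - (-3)·0.466 - (4)·-1.561) / (9) = -0.373
Change: (0.046, -0.064, 0.044) → max |·| = 0.064

0.064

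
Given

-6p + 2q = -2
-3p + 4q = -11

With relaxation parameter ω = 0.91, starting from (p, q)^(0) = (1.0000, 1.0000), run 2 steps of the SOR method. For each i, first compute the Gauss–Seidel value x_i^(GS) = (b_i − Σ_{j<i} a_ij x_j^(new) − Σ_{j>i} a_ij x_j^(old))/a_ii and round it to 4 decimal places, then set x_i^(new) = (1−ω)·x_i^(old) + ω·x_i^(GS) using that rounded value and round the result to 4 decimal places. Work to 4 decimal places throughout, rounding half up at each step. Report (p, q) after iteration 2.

(-0.2215, -2.8280)

Iteration 1:
  p: GS value = (-2 - (2)·1.0000) / (-6) = 0.6667;  p ← (1−ω)·1.0000 + ω·0.6667 = 0.6967
  q: GS value = (-11 - (-3)·0.6967) / (4) = -2.2275;  q ← (1−ω)·1.0000 + ω·-2.2275 = -1.9370
Iteration 2:
  p: GS value = (-2 - (2)·-1.9370) / (-6) = -0.3123;  p ← (1−ω)·0.6967 + ω·-0.3123 = -0.2215
  q: GS value = (-11 - (-3)·-0.2215) / (4) = -2.9161;  q ← (1−ω)·-1.9370 + ω·-2.9161 = -2.8280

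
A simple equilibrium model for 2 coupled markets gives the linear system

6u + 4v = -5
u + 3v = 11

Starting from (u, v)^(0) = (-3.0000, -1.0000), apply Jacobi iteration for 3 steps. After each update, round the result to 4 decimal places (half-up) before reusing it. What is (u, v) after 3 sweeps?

(-3.3148, 4.9815)

Iteration 1:
  u = (-5 - (4)·-1.0000) / (6) = -0.1667
  v = (11 - (1)·-3.0000) / (3) = 4.6667
Iteration 2:
  u = (-5 - (4)·4.6667) / (6) = -3.9445
  v = (11 - (1)·-0.1667) / (3) = 3.7222
Iteration 3:
  u = (-5 - (4)·3.7222) / (6) = -3.3148
  v = (11 - (1)·-3.9445) / (3) = 4.9815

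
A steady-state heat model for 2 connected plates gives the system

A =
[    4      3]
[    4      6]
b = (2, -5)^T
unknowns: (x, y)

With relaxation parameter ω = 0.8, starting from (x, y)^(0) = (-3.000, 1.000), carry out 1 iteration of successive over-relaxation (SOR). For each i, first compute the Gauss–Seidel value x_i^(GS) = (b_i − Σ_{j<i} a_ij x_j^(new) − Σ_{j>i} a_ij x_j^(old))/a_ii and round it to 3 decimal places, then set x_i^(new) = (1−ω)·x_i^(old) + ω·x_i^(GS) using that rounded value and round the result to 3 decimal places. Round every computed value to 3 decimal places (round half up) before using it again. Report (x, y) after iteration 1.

(-0.800, -0.040)

Iteration 1:
  x: GS value = (2 - (3)·1.000) / (4) = -0.250;  x ← (1−ω)·-3.000 + ω·-0.250 = -0.800
  y: GS value = (-5 - (4)·-0.800) / (6) = -0.300;  y ← (1−ω)·1.000 + ω·-0.300 = -0.040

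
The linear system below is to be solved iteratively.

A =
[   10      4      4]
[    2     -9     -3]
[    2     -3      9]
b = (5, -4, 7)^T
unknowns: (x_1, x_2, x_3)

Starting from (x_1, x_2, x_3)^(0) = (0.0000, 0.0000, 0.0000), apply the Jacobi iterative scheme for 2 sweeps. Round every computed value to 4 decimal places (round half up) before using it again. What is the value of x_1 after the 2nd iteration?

0.0111

Iteration 1:
  x_1 = (5 - (4)·0.0000 - (4)·0.0000) / (10) = 0.5000
  x_2 = (-4 - (2)·0.0000 - (-3)·0.0000) / (-9) = 0.4444
  x_3 = (7 - (2)·0.0000 - (-3)·0.0000) / (9) = 0.7778
Iteration 2:
  x_1 = (5 - (4)·0.4444 - (4)·0.7778) / (10) = 0.0111
  x_2 = (-4 - (2)·0.5000 - (-3)·0.7778) / (-9) = 0.2963
  x_3 = (7 - (2)·0.5000 - (-3)·0.4444) / (9) = 0.8148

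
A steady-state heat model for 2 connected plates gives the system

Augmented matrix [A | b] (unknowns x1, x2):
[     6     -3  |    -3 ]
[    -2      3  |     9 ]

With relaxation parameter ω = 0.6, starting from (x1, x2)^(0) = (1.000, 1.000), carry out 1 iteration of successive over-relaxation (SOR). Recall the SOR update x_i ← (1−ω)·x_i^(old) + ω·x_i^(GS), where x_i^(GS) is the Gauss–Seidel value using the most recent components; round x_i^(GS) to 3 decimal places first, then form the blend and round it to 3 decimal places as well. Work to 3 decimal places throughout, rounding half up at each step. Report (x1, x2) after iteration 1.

(0.400, 2.360)

Iteration 1:
  x1: GS value = (-3 - (-3)·1.000) / (6) = 0.000;  x1 ← (1−ω)·1.000 + ω·0.000 = 0.400
  x2: GS value = (9 - (-2)·0.400) / (3) = 3.267;  x2 ← (1−ω)·1.000 + ω·3.267 = 2.360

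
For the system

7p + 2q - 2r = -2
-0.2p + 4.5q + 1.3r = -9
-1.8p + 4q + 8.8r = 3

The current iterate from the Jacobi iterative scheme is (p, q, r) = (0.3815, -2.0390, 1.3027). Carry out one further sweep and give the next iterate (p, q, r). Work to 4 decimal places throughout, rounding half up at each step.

One sweep:
  p = (-2 - (2)·-2.0390 - (-2)·1.3027) / (7) = 0.6691
  q = (-9 - (-0.2)·0.3815 - (1.3)·1.3027) / (4.5) = -2.3594
  r = (3 - (-1.8)·0.3815 - (4)·-2.0390) / (8.8) = 1.3458

(0.6691, -2.3594, 1.3458)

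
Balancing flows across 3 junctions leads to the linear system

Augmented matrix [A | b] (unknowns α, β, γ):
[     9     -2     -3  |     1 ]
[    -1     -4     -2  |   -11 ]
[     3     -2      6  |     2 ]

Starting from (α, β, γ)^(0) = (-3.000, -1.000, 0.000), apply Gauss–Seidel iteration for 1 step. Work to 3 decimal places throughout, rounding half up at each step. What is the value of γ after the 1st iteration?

1.315

Iteration 1:
  α = (1 - (-2)·-1.000 - (-3)·0.000) / (9) = -0.111
  β = (-11 - (-1)·-0.111 - (-2)·0.000) / (-4) = 2.778
  γ = (2 - (3)·-0.111 - (-2)·2.778) / (6) = 1.315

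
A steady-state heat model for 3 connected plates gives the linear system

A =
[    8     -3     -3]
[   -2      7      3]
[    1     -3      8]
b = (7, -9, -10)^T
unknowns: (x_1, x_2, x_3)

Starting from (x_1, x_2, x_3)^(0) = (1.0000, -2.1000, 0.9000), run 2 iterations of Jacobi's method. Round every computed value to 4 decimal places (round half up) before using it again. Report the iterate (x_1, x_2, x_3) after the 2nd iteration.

Iteration 1:
  x_1 = (7 - (-3)·-2.1000 - (-3)·0.9000) / (8) = 0.4250
  x_2 = (-9 - (-2)·1.0000 - (3)·0.9000) / (7) = -1.3857
  x_3 = (-10 - (1)·1.0000 - (-3)·-2.1000) / (8) = -2.1625
Iteration 2:
  x_1 = (7 - (-3)·-1.3857 - (-3)·-2.1625) / (8) = -0.4556
  x_2 = (-9 - (-2)·0.4250 - (3)·-2.1625) / (7) = -0.2375
  x_3 = (-10 - (1)·0.4250 - (-3)·-1.3857) / (8) = -1.8228

(-0.4556, -0.2375, -1.8228)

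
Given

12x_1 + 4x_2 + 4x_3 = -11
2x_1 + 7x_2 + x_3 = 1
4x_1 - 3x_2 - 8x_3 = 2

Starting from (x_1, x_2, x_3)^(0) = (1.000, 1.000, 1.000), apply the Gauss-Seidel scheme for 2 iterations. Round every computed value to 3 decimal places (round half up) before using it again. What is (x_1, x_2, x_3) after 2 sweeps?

(-0.664, 0.506, -0.772)

Iteration 1:
  x_1 = (-11 - (4)·1.000 - (4)·1.000) / (12) = -1.583
  x_2 = (1 - (2)·-1.583 - (1)·1.000) / (7) = 0.452
  x_3 = (2 - (4)·-1.583 - (-3)·0.452) / (-8) = -1.211
Iteration 2:
  x_1 = (-11 - (4)·0.452 - (4)·-1.211) / (12) = -0.664
  x_2 = (1 - (2)·-0.664 - (1)·-1.211) / (7) = 0.506
  x_3 = (2 - (4)·-0.664 - (-3)·0.506) / (-8) = -0.772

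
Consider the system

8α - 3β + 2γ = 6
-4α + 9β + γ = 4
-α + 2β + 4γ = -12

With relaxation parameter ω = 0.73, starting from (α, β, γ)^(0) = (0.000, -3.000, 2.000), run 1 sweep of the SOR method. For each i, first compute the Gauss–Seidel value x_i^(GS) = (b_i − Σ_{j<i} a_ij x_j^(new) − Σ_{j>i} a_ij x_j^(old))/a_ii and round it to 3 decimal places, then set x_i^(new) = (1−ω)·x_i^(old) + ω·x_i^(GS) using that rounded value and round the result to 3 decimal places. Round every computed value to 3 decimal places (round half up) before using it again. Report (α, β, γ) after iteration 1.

Iteration 1:
  α: GS value = (6 - (-3)·-3.000 - (2)·2.000) / (8) = -0.875;  α ← (1−ω)·0.000 + ω·-0.875 = -0.639
  β: GS value = (4 - (-4)·-0.639 - (1)·2.000) / (9) = -0.062;  β ← (1−ω)·-3.000 + ω·-0.062 = -0.855
  γ: GS value = (-12 - (-1)·-0.639 - (2)·-0.855) / (4) = -2.732;  γ ← (1−ω)·2.000 + ω·-2.732 = -1.454

(-0.639, -0.855, -1.454)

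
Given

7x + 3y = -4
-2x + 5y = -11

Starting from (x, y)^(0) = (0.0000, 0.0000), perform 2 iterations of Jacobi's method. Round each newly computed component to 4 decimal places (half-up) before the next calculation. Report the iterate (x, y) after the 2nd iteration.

Iteration 1:
  x = (-4 - (3)·0.0000) / (7) = -0.5714
  y = (-11 - (-2)·0.0000) / (5) = -2.2000
Iteration 2:
  x = (-4 - (3)·-2.2000) / (7) = 0.3714
  y = (-11 - (-2)·-0.5714) / (5) = -2.4286

(0.3714, -2.4286)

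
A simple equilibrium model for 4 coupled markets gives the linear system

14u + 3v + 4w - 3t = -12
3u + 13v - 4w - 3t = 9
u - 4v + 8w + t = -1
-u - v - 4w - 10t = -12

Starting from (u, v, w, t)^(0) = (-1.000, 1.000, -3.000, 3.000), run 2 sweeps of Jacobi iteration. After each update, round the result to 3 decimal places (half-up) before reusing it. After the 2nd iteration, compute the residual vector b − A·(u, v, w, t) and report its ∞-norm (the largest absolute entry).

Iteration 1:
  u = (-12 - (3)·1.000 - (4)·-3.000 - (-3)·3.000) / (14) = 0.429
  v = (9 - (3)·-1.000 - (-4)·-3.000 - (-3)·3.000) / (13) = 0.692
  w = (-1 - (1)·-1.000 - (-4)·1.000 - (1)·3.000) / (8) = 0.125
  t = (-12 - (-1)·-1.000 - (-1)·1.000 - (-4)·-3.000) / (-10) = 2.400
Iteration 2:
  u = (-12 - (3)·0.692 - (4)·0.125 - (-3)·2.400) / (14) = -0.527
  v = (9 - (3)·0.429 - (-4)·0.125 - (-3)·2.400) / (13) = 1.186
  w = (-1 - (1)·0.429 - (-4)·0.692 - (1)·2.400) / (8) = -0.133
  t = (-12 - (-1)·0.429 - (-1)·0.692 - (-4)·0.125) / (-10) = 1.038
Residual b − A·x = (-4.534, -2.255, 4.297, -1.493); ∞-norm = 4.534

4.534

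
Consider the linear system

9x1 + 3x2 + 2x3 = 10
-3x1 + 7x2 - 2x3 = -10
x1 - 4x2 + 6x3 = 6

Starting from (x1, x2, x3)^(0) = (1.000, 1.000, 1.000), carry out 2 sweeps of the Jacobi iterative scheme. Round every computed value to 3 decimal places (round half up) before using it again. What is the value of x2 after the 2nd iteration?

-0.762

Iteration 1:
  x1 = (10 - (3)·1.000 - (2)·1.000) / (9) = 0.556
  x2 = (-10 - (-3)·1.000 - (-2)·1.000) / (7) = -0.714
  x3 = (6 - (1)·1.000 - (-4)·1.000) / (6) = 1.500
Iteration 2:
  x1 = (10 - (3)·-0.714 - (2)·1.500) / (9) = 1.016
  x2 = (-10 - (-3)·0.556 - (-2)·1.500) / (7) = -0.762
  x3 = (6 - (1)·0.556 - (-4)·-0.714) / (6) = 0.431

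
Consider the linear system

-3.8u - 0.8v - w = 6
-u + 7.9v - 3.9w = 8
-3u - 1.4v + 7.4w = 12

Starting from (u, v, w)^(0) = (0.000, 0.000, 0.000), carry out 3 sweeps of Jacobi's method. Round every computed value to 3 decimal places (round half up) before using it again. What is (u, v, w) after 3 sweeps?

(-2.227, 1.311, 1.027)

Iteration 1:
  u = (6 - (-0.8)·0.000 - (-1)·0.000) / (-3.8) = -1.579
  v = (8 - (-1)·0.000 - (-3.9)·0.000) / (7.9) = 1.013
  w = (12 - (-3)·0.000 - (-1.4)·0.000) / (7.4) = 1.622
Iteration 2:
  u = (6 - (-0.8)·1.013 - (-1)·1.622) / (-3.8) = -2.219
  v = (8 - (-1)·-1.579 - (-3.9)·1.622) / (7.9) = 1.614
  w = (12 - (-3)·-1.579 - (-1.4)·1.013) / (7.4) = 1.173
Iteration 3:
  u = (6 - (-0.8)·1.614 - (-1)·1.173) / (-3.8) = -2.227
  v = (8 - (-1)·-2.219 - (-3.9)·1.173) / (7.9) = 1.311
  w = (12 - (-3)·-2.219 - (-1.4)·1.614) / (7.4) = 1.027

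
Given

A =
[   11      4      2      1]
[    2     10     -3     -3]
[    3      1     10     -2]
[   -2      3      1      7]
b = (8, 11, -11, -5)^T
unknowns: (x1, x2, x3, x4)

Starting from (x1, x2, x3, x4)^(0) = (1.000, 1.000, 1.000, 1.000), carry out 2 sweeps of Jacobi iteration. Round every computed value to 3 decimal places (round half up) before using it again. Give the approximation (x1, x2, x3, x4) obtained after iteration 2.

Iteration 1:
  x1 = (8 - (4)·1.000 - (2)·1.000 - (1)·1.000) / (11) = 0.091
  x2 = (11 - (2)·1.000 - (-3)·1.000 - (-3)·1.000) / (10) = 1.500
  x3 = (-11 - (3)·1.000 - (1)·1.000 - (-2)·1.000) / (10) = -1.300
  x4 = (-5 - (-2)·1.000 - (3)·1.000 - (1)·1.000) / (7) = -1.000
Iteration 2:
  x1 = (8 - (4)·1.500 - (2)·-1.300 - (1)·-1.000) / (11) = 0.509
  x2 = (11 - (2)·0.091 - (-3)·-1.300 - (-3)·-1.000) / (10) = 0.392
  x3 = (-11 - (3)·0.091 - (1)·1.500 - (-2)·-1.000) / (10) = -1.477
  x4 = (-5 - (-2)·0.091 - (3)·1.500 - (1)·-1.300) / (7) = -1.145

(0.509, 0.392, -1.477, -1.145)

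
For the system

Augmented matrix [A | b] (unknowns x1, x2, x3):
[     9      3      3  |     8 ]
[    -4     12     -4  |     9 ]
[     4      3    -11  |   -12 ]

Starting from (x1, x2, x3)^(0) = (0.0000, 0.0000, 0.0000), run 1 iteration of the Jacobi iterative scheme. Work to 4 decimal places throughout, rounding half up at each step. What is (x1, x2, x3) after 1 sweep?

(0.8889, 0.7500, 1.0909)

Iteration 1:
  x1 = (8 - (3)·0.0000 - (3)·0.0000) / (9) = 0.8889
  x2 = (9 - (-4)·0.0000 - (-4)·0.0000) / (12) = 0.7500
  x3 = (-12 - (4)·0.0000 - (3)·0.0000) / (-11) = 1.0909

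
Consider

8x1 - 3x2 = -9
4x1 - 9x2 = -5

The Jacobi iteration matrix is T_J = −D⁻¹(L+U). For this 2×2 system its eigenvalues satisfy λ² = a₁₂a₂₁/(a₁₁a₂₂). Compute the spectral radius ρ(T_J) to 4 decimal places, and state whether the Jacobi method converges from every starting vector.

0.4082

a₁₂a₂₁/(a₁₁a₂₂) = (-3)·(4) / ((8)·(-9)) = 0.166667
ρ = √|0.166667| = √0.166667 = 0.4082
ρ < 1, so Jacobi converges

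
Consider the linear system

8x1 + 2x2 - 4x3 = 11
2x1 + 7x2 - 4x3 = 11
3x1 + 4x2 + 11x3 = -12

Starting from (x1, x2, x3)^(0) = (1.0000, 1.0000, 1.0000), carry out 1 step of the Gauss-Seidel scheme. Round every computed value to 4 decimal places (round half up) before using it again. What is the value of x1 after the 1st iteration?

Iteration 1:
  x1 = (11 - (2)·1.0000 - (-4)·1.0000) / (8) = 1.6250
  x2 = (11 - (2)·1.6250 - (-4)·1.0000) / (7) = 1.6786
  x3 = (-12 - (3)·1.6250 - (4)·1.6786) / (11) = -2.1445

1.6250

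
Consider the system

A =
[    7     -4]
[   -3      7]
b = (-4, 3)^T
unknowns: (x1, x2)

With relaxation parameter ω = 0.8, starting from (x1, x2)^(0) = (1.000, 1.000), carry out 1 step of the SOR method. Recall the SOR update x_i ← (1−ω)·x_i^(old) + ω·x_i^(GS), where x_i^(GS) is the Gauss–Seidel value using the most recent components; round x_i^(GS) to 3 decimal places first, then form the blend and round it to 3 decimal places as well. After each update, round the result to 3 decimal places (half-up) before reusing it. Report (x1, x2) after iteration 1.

Iteration 1:
  x1: GS value = (-4 - (-4)·1.000) / (7) = 0.000;  x1 ← (1−ω)·1.000 + ω·0.000 = 0.200
  x2: GS value = (3 - (-3)·0.200) / (7) = 0.514;  x2 ← (1−ω)·1.000 + ω·0.514 = 0.611

(0.200, 0.611)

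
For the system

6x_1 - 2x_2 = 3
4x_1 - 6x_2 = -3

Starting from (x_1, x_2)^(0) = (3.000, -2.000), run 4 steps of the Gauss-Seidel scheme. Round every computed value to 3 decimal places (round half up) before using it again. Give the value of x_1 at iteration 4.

0.846

Iteration 1:
  x_1 = (3 - (-2)·-2.000) / (6) = -0.167
  x_2 = (-3 - (4)·-0.167) / (-6) = 0.389
Iteration 2:
  x_1 = (3 - (-2)·0.389) / (6) = 0.630
  x_2 = (-3 - (4)·0.630) / (-6) = 0.920
Iteration 3:
  x_1 = (3 - (-2)·0.920) / (6) = 0.807
  x_2 = (-3 - (4)·0.807) / (-6) = 1.038
Iteration 4:
  x_1 = (3 - (-2)·1.038) / (6) = 0.846
  x_2 = (-3 - (4)·0.846) / (-6) = 1.064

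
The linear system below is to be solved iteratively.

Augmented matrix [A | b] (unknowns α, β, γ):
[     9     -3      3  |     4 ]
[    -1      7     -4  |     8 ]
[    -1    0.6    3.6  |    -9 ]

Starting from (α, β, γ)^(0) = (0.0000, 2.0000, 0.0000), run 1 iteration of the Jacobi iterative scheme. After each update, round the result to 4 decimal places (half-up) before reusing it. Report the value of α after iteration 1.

Iteration 1:
  α = (4 - (-3)·2.0000 - (3)·0.0000) / (9) = 1.1111
  β = (8 - (-1)·0.0000 - (-4)·0.0000) / (7) = 1.1429
  γ = (-9 - (-1)·0.0000 - (0.6)·2.0000) / (3.6) = -2.8333

1.1111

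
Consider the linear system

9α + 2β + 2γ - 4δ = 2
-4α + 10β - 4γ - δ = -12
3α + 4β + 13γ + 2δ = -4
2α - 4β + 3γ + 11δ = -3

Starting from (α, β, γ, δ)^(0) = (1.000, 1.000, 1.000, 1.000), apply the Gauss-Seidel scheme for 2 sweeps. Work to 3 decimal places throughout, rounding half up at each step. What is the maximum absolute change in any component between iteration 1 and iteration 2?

Iteration 1:
  α = (2 - (2)·1.000 - (2)·1.000 - (-4)·1.000) / (9) = 0.222
  β = (-12 - (-4)·0.222 - (-4)·1.000 - (-1)·1.000) / (10) = -0.611
  γ = (-4 - (3)·0.222 - (4)·-0.611 - (2)·1.000) / (13) = -0.325
  δ = (-3 - (2)·0.222 - (-4)·-0.611 - (3)·-0.325) / (11) = -0.447
Iteration 2:
  α = (2 - (2)·-0.611 - (2)·-0.325 - (-4)·-0.447) / (9) = 0.232
  β = (-12 - (-4)·0.232 - (-4)·-0.325 - (-1)·-0.447) / (10) = -1.282
  γ = (-4 - (3)·0.232 - (4)·-1.282 - (2)·-0.447) / (13) = 0.102
  δ = (-3 - (2)·0.232 - (-4)·-1.282 - (3)·0.102) / (11) = -0.809
Change: (0.010, -0.671, 0.427, -0.362) → max |·| = 0.671

0.671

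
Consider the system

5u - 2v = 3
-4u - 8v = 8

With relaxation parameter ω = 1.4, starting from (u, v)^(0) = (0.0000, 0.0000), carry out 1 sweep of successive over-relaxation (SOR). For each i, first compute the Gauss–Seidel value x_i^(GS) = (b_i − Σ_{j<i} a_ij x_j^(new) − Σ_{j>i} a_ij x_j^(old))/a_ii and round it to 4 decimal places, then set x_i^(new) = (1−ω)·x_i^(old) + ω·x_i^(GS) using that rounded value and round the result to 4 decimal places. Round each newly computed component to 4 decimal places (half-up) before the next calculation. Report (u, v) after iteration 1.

Iteration 1:
  u: GS value = (3 - (-2)·0.0000) / (5) = 0.6000;  u ← (1−ω)·0.0000 + ω·0.6000 = 0.8400
  v: GS value = (8 - (-4)·0.8400) / (-8) = -1.4200;  v ← (1−ω)·0.0000 + ω·-1.4200 = -1.9880

(0.8400, -1.9880)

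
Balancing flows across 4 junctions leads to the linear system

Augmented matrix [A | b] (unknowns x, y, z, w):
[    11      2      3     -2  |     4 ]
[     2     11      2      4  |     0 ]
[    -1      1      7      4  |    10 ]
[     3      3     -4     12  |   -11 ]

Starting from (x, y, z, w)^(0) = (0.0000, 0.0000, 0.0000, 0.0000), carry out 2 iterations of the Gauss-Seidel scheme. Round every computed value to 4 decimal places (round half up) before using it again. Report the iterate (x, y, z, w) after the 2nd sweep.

(-0.1206, -0.0692, 1.7037, -0.3013)

Iteration 1:
  x = (4 - (2)·0.0000 - (3)·0.0000 - (-2)·0.0000) / (11) = 0.3636
  y = (0 - (2)·0.3636 - (2)·0.0000 - (4)·0.0000) / (11) = -0.0661
  z = (10 - (-1)·0.3636 - (1)·-0.0661 - (4)·0.0000) / (7) = 1.4900
  w = (-11 - (3)·0.3636 - (3)·-0.0661 - (-4)·1.4900) / (12) = -0.4944
Iteration 2:
  x = (4 - (2)·-0.0661 - (3)·1.4900 - (-2)·-0.4944) / (11) = -0.1206
  y = (0 - (2)·-0.1206 - (2)·1.4900 - (4)·-0.4944) / (11) = -0.0692
  z = (10 - (-1)·-0.1206 - (1)·-0.0692 - (4)·-0.4944) / (7) = 1.7037
  w = (-11 - (3)·-0.1206 - (3)·-0.0692 - (-4)·1.7037) / (12) = -0.3013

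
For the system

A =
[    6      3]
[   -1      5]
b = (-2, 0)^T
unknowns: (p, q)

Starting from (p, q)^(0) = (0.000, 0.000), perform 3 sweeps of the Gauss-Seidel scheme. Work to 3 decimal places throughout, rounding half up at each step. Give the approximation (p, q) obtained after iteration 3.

(-0.303, -0.061)

Iteration 1:
  p = (-2 - (3)·0.000) / (6) = -0.333
  q = (0 - (-1)·-0.333) / (5) = -0.067
Iteration 2:
  p = (-2 - (3)·-0.067) / (6) = -0.300
  q = (0 - (-1)·-0.300) / (5) = -0.060
Iteration 3:
  p = (-2 - (3)·-0.060) / (6) = -0.303
  q = (0 - (-1)·-0.303) / (5) = -0.061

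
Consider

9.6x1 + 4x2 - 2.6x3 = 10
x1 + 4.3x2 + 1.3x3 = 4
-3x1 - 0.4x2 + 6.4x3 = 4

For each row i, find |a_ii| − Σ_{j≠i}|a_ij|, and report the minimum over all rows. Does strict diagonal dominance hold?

row 1: |9.6| − (4+2.6) = 3
row 2: |4.3| − (1+1.3) = 2
row 3: |6.4| − (3+0.4) = 3
minimum over rows = 2 → strictly diagonally dominant (convergence guaranteed)

2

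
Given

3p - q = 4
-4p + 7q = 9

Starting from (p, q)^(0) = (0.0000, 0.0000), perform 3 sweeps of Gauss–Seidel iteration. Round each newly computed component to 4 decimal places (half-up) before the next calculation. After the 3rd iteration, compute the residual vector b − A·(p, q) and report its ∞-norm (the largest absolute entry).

0.0742

Iteration 1:
  p = (4 - (-1)·0.0000) / (3) = 1.3333
  q = (9 - (-4)·1.3333) / (7) = 2.0476
Iteration 2:
  p = (4 - (-1)·2.0476) / (3) = 2.0159
  q = (9 - (-4)·2.0159) / (7) = 2.4377
Iteration 3:
  p = (4 - (-1)·2.4377) / (3) = 2.1459
  q = (9 - (-4)·2.1459) / (7) = 2.5119
Residual b − A·x = (0.0742, 0.0003); ∞-norm = 0.0742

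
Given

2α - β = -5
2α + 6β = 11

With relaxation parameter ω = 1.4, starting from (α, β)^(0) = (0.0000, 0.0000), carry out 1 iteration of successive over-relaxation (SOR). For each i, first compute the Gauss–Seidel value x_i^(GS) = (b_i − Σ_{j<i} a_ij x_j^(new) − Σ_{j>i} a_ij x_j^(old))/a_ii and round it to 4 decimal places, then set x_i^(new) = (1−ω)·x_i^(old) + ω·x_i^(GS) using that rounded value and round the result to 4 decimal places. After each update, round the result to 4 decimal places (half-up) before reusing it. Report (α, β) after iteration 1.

Iteration 1:
  α: GS value = (-5 - (-1)·0.0000) / (2) = -2.5000;  α ← (1−ω)·0.0000 + ω·-2.5000 = -3.5000
  β: GS value = (11 - (2)·-3.5000) / (6) = 3.0000;  β ← (1−ω)·0.0000 + ω·3.0000 = 4.2000

(-3.5000, 4.2000)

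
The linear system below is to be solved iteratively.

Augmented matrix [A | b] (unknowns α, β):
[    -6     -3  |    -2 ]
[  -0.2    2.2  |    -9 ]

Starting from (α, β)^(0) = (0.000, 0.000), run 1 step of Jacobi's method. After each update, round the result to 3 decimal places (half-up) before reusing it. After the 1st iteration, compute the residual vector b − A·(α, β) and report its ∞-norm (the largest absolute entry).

12.275

Iteration 1:
  α = (-2 - (-3)·0.000) / (-6) = 0.333
  β = (-9 - (-0.2)·0.000) / (2.2) = -4.091
Residual b − A·x = (-12.275, 0.067); ∞-norm = 12.275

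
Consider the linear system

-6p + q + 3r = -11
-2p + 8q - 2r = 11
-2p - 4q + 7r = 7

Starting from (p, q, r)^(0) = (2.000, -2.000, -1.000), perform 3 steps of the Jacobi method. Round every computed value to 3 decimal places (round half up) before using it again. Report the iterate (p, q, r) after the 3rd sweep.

(3.229, 2.508, 2.652)

Iteration 1:
  p = (-11 - (1)·-2.000 - (3)·-1.000) / (-6) = 1.000
  q = (11 - (-2)·2.000 - (-2)·-1.000) / (8) = 1.625
  r = (7 - (-2)·2.000 - (-4)·-2.000) / (7) = 0.429
Iteration 2:
  p = (-11 - (1)·1.625 - (3)·0.429) / (-6) = 2.319
  q = (11 - (-2)·1.000 - (-2)·0.429) / (8) = 1.732
  r = (7 - (-2)·1.000 - (-4)·1.625) / (7) = 2.214
Iteration 3:
  p = (-11 - (1)·1.732 - (3)·2.214) / (-6) = 3.229
  q = (11 - (-2)·2.319 - (-2)·2.214) / (8) = 2.508
  r = (7 - (-2)·2.319 - (-4)·1.732) / (7) = 2.652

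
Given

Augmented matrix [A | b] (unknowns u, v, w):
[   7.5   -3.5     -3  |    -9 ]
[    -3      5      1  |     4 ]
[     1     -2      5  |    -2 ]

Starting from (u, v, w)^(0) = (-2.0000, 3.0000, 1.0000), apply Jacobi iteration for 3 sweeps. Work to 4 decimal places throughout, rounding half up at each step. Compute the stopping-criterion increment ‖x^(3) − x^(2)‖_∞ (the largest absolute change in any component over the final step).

0.9280

Iteration 1:
  u = (-9 - (-3.5)·3.0000 - (-3)·1.0000) / (7.5) = 0.6000
  v = (4 - (-3)·-2.0000 - (1)·1.0000) / (5) = -0.6000
  w = (-2 - (1)·-2.0000 - (-2)·3.0000) / (5) = 1.2000
Iteration 2:
  u = (-9 - (-3.5)·-0.6000 - (-3)·1.2000) / (7.5) = -1.0000
  v = (4 - (-3)·0.6000 - (1)·1.2000) / (5) = 0.9200
  w = (-2 - (1)·0.6000 - (-2)·-0.6000) / (5) = -0.7600
Iteration 3:
  u = (-9 - (-3.5)·0.9200 - (-3)·-0.7600) / (7.5) = -1.0747
  v = (4 - (-3)·-1.0000 - (1)·-0.7600) / (5) = 0.3520
  w = (-2 - (1)·-1.0000 - (-2)·0.9200) / (5) = 0.1680
Change: (-0.0747, -0.5680, 0.9280) → max |·| = 0.9280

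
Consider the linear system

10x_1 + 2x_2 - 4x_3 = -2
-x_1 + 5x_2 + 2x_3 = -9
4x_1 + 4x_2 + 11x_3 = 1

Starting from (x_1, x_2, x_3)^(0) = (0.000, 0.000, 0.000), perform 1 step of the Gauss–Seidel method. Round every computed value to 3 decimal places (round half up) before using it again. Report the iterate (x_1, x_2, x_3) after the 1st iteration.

(-0.200, -1.840, 0.833)

Iteration 1:
  x_1 = (-2 - (2)·0.000 - (-4)·0.000) / (10) = -0.200
  x_2 = (-9 - (-1)·-0.200 - (2)·0.000) / (5) = -1.840
  x_3 = (1 - (4)·-0.200 - (4)·-1.840) / (11) = 0.833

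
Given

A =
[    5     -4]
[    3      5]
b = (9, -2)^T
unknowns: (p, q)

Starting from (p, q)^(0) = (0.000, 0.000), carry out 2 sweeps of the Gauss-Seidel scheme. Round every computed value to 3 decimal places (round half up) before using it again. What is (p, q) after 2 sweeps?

Iteration 1:
  p = (9 - (-4)·0.000) / (5) = 1.800
  q = (-2 - (3)·1.800) / (5) = -1.480
Iteration 2:
  p = (9 - (-4)·-1.480) / (5) = 0.616
  q = (-2 - (3)·0.616) / (5) = -0.770

(0.616, -0.770)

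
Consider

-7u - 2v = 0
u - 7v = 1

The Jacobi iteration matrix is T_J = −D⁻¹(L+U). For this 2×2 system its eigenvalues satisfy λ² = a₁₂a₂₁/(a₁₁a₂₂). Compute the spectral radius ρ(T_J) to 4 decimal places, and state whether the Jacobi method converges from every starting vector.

a₁₂a₂₁/(a₁₁a₂₂) = (-2)·(1) / ((-7)·(-7)) = -0.040816
ρ = √|-0.040816| = √0.040816 = 0.2020
ρ < 1, so Jacobi converges

0.2020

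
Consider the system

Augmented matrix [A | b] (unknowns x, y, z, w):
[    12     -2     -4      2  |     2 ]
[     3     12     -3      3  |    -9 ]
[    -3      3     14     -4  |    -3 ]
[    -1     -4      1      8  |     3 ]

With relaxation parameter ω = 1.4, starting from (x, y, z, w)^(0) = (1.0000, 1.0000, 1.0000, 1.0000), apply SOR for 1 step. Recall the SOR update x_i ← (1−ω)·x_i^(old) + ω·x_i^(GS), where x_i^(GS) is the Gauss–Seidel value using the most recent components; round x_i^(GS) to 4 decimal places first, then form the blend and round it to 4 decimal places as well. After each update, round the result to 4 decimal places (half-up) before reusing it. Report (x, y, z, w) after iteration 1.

(0.3000, -1.5550, 0.2565, -0.9559)

Iteration 1:
  x: GS value = (2 - (-2)·1.0000 - (-4)·1.0000 - (2)·1.0000) / (12) = 0.5000;  x ← (1−ω)·1.0000 + ω·0.5000 = 0.3000
  y: GS value = (-9 - (3)·0.3000 - (-3)·1.0000 - (3)·1.0000) / (12) = -0.8250;  y ← (1−ω)·1.0000 + ω·-0.8250 = -1.5550
  z: GS value = (-3 - (-3)·0.3000 - (3)·-1.5550 - (-4)·1.0000) / (14) = 0.4689;  z ← (1−ω)·1.0000 + ω·0.4689 = 0.2565
  w: GS value = (3 - (-1)·0.3000 - (-4)·-1.5550 - (1)·0.2565) / (8) = -0.3971;  w ← (1−ω)·1.0000 + ω·-0.3971 = -0.9559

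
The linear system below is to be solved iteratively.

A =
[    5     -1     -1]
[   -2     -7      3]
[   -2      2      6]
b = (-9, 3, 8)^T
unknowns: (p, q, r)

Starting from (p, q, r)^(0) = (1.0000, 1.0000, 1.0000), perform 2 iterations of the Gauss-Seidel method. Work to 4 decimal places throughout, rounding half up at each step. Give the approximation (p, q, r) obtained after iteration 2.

Iteration 1:
  p = (-9 - (-1)·1.0000 - (-1)·1.0000) / (5) = -1.4000
  q = (3 - (-2)·-1.4000 - (3)·1.0000) / (-7) = 0.4000
  r = (8 - (-2)·-1.4000 - (2)·0.4000) / (6) = 0.7333
Iteration 2:
  p = (-9 - (-1)·0.4000 - (-1)·0.7333) / (5) = -1.5733
  q = (3 - (-2)·-1.5733 - (3)·0.7333) / (-7) = 0.3352
  r = (8 - (-2)·-1.5733 - (2)·0.3352) / (6) = 0.6972

(-1.5733, 0.3352, 0.6972)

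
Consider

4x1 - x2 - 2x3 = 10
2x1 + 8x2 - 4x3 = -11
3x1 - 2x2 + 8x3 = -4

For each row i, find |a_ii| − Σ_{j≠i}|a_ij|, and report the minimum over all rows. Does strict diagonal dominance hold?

1

row 1: |4| − (1+2) = 1
row 2: |8| − (2+4) = 2
row 3: |8| − (3+2) = 3
minimum over rows = 1 → strictly diagonally dominant (convergence guaranteed)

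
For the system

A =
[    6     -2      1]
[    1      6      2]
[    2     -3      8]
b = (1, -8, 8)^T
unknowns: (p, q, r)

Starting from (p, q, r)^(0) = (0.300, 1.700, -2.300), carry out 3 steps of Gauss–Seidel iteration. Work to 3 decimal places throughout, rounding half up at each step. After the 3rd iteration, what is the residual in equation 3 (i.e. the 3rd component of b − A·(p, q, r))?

0.003

Iteration 1:
  p = (1 - (-2)·1.700 - (1)·-2.300) / (6) = 1.117
  q = (-8 - (1)·1.117 - (2)·-2.300) / (6) = -0.753
  r = (8 - (2)·1.117 - (-3)·-0.753) / (8) = 0.438
Iteration 2:
  p = (1 - (-2)·-0.753 - (1)·0.438) / (6) = -0.157
  q = (-8 - (1)·-0.157 - (2)·0.438) / (6) = -1.453
  r = (8 - (2)·-0.157 - (-3)·-1.453) / (8) = 0.494
Iteration 3:
  p = (1 - (-2)·-1.453 - (1)·0.494) / (6) = -0.400
  q = (-8 - (1)·-0.400 - (2)·0.494) / (6) = -1.431
  r = (8 - (2)·-0.400 - (-3)·-1.431) / (8) = 0.563
Residual b − A·x = (-0.025, -0.140, 0.003)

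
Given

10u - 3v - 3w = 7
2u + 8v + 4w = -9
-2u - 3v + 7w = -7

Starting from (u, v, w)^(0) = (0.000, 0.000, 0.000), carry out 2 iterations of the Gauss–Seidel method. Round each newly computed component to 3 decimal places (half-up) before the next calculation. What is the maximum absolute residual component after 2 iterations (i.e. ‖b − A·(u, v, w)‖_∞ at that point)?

3.077

Iteration 1:
  u = (7 - (-3)·0.000 - (-3)·0.000) / (10) = 0.700
  v = (-9 - (2)·0.700 - (4)·0.000) / (8) = -1.300
  w = (-7 - (-2)·0.700 - (-3)·-1.300) / (7) = -1.357
Iteration 2:
  u = (7 - (-3)·-1.300 - (-3)·-1.357) / (10) = -0.097
  v = (-9 - (2)·-0.097 - (4)·-1.357) / (8) = -0.422
  w = (-7 - (-2)·-0.097 - (-3)·-0.422) / (7) = -1.209
Residual b − A·x = (3.077, -0.594, 0.003); ∞-norm = 3.077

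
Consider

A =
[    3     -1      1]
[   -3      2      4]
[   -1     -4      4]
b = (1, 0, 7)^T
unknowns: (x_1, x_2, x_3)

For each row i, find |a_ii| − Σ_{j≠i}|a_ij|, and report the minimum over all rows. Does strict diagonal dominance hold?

row 1: |3| − (1+1) = 1
row 2: |2| − (3+4) = -5
row 3: |4| − (1+4) = -1
minimum over rows = -5 → not strictly diagonally dominant

-5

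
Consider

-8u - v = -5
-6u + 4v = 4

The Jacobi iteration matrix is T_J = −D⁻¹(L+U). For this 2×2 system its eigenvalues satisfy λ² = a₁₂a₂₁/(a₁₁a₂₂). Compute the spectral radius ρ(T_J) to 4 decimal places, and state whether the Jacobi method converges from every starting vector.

0.4330

a₁₂a₂₁/(a₁₁a₂₂) = (-1)·(-6) / ((-8)·(4)) = -0.187500
ρ = √|-0.187500| = √0.187500 = 0.4330
ρ < 1, so Jacobi converges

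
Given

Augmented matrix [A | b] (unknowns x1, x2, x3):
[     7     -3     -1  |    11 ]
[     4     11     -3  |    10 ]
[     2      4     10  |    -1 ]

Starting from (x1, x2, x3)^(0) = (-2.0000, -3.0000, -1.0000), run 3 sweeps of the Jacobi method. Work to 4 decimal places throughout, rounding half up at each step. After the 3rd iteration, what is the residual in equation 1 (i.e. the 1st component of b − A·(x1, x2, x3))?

Iteration 1:
  x1 = (11 - (-3)·-3.0000 - (-1)·-1.0000) / (7) = 0.1429
  x2 = (10 - (4)·-2.0000 - (-3)·-1.0000) / (11) = 1.3636
  x3 = (-1 - (2)·-2.0000 - (4)·-3.0000) / (10) = 1.5000
Iteration 2:
  x1 = (11 - (-3)·1.3636 - (-1)·1.5000) / (7) = 2.3701
  x2 = (10 - (4)·0.1429 - (-3)·1.5000) / (11) = 1.2662
  x3 = (-1 - (2)·0.1429 - (4)·1.3636) / (10) = -0.6740
Iteration 3:
  x1 = (11 - (-3)·1.2662 - (-1)·-0.6740) / (7) = 2.0178
  x2 = (10 - (4)·2.3701 - (-3)·-0.6740) / (11) = -0.1366
  x3 = (-1 - (2)·2.3701 - (4)·1.2662) / (10) = -1.0805
Residual b − A·x = (-4.6149, 0.1899, 6.3158)

-4.6149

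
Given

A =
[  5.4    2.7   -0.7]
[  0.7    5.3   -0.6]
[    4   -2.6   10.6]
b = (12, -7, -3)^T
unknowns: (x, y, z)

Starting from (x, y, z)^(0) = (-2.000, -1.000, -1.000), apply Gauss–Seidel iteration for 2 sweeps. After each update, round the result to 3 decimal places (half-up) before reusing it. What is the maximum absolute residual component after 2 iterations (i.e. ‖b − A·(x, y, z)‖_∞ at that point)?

0.224

Iteration 1:
  x = (12 - (2.7)·-1.000 - (-0.7)·-1.000) / (5.4) = 2.593
  y = (-7 - (0.7)·2.593 - (-0.6)·-1.000) / (5.3) = -1.776
  z = (-3 - (4)·2.593 - (-2.6)·-1.776) / (10.6) = -1.697
Iteration 2:
  x = (12 - (2.7)·-1.776 - (-0.7)·-1.697) / (5.4) = 2.890
  y = (-7 - (0.7)·2.890 - (-0.6)·-1.697) / (5.3) = -1.895
  z = (-3 - (4)·2.890 - (-2.6)·-1.895) / (10.6) = -1.838
Residual b − A·x = (0.224, -0.082, -0.004); ∞-norm = 0.224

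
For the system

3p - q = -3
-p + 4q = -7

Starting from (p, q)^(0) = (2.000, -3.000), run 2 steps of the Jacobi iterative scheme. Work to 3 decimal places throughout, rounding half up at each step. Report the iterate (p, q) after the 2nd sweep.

Iteration 1:
  p = (-3 - (-1)·-3.000) / (3) = -2.000
  q = (-7 - (-1)·2.000) / (4) = -1.250
Iteration 2:
  p = (-3 - (-1)·-1.250) / (3) = -1.417
  q = (-7 - (-1)·-2.000) / (4) = -2.250

(-1.417, -2.250)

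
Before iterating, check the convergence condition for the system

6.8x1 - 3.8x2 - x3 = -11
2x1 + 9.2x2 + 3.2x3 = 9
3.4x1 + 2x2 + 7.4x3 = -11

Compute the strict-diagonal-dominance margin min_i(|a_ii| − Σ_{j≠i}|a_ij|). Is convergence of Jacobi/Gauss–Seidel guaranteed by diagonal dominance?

2

row 1: |6.8| − (3.8+1) = 2
row 2: |9.2| − (2+3.2) = 4
row 3: |7.4| − (3.4+2) = 2
minimum over rows = 2 → strictly diagonally dominant (convergence guaranteed)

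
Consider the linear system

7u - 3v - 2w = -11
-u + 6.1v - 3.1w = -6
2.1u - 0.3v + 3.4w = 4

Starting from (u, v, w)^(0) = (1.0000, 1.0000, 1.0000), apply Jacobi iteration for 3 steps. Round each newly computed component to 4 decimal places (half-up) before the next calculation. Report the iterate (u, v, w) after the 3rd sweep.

Iteration 1:
  u = (-11 - (-3)·1.0000 - (-2)·1.0000) / (7) = -0.8571
  v = (-6 - (-1)·1.0000 - (-3.1)·1.0000) / (6.1) = -0.3115
  w = (4 - (2.1)·1.0000 - (-0.3)·1.0000) / (3.4) = 0.6471
Iteration 2:
  u = (-11 - (-3)·-0.3115 - (-2)·0.6471) / (7) = -1.5200
  v = (-6 - (-1)·-0.8571 - (-3.1)·0.6471) / (6.1) = -0.7953
  w = (4 - (2.1)·-0.8571 - (-0.3)·-0.3115) / (3.4) = 1.6784
Iteration 3:
  u = (-11 - (-3)·-0.7953 - (-2)·1.6784) / (7) = -1.4327
  v = (-6 - (-1)·-1.5200 - (-3.1)·1.6784) / (6.1) = -0.3798
  w = (4 - (2.1)·-1.5200 - (-0.3)·-0.7953) / (3.4) = 2.0451

(-1.4327, -0.3798, 2.0451)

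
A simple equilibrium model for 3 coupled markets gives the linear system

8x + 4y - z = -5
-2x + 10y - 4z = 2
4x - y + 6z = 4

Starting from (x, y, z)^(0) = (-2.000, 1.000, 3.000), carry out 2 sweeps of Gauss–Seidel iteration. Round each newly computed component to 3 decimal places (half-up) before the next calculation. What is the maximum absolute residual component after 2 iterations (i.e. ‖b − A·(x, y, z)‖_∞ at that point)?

2.962

Iteration 1:
  x = (-5 - (4)·1.000 - (-1)·3.000) / (8) = -0.750
  y = (2 - (-2)·-0.750 - (-4)·3.000) / (10) = 1.250
  z = (4 - (4)·-0.750 - (-1)·1.250) / (6) = 1.375
Iteration 2:
  x = (-5 - (4)·1.250 - (-1)·1.375) / (8) = -1.078
  y = (2 - (-2)·-1.078 - (-4)·1.375) / (10) = 0.534
  z = (4 - (4)·-1.078 - (-1)·0.534) / (6) = 1.474
Residual b − A·x = (2.962, 0.400, 0.002); ∞-norm = 2.962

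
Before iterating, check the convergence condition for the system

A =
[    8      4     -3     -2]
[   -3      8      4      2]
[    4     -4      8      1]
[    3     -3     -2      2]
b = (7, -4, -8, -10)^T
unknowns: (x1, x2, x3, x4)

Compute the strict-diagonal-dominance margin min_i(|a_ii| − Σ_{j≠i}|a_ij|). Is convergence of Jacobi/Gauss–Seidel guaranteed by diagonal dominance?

row 1: |8| − (4+3+2) = -1
row 2: |8| − (3+4+2) = -1
row 3: |8| − (4+4+1) = -1
row 4: |2| − (3+3+2) = -6
minimum over rows = -6 → not strictly diagonally dominant

-6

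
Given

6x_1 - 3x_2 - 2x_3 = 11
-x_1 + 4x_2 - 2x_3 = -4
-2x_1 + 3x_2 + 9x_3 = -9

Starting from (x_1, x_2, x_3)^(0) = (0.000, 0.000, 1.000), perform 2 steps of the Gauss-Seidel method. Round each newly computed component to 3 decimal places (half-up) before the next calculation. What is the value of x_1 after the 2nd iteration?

1.677

Iteration 1:
  x_1 = (11 - (-3)·0.000 - (-2)·1.000) / (6) = 2.167
  x_2 = (-4 - (-1)·2.167 - (-2)·1.000) / (4) = 0.042
  x_3 = (-9 - (-2)·2.167 - (3)·0.042) / (9) = -0.532
Iteration 2:
  x_1 = (11 - (-3)·0.042 - (-2)·-0.532) / (6) = 1.677
  x_2 = (-4 - (-1)·1.677 - (-2)·-0.532) / (4) = -0.847
  x_3 = (-9 - (-2)·1.677 - (3)·-0.847) / (9) = -0.345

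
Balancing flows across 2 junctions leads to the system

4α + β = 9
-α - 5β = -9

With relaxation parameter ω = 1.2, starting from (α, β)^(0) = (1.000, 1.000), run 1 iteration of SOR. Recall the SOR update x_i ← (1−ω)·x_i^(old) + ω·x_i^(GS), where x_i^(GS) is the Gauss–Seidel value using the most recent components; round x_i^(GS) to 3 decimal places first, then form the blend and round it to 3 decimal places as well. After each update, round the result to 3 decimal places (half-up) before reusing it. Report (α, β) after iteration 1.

Iteration 1:
  α: GS value = (9 - (1)·1.000) / (4) = 2.000;  α ← (1−ω)·1.000 + ω·2.000 = 2.200
  β: GS value = (-9 - (-1)·2.200) / (-5) = 1.360;  β ← (1−ω)·1.000 + ω·1.360 = 1.432

(2.200, 1.432)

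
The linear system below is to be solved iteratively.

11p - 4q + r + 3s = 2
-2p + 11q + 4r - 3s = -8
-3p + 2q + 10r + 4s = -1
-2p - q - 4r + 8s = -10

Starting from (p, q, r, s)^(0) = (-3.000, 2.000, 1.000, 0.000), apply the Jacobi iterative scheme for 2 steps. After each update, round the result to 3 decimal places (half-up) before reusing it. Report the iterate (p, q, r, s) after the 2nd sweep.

(0.055, -0.410, 0.973, -1.950)

Iteration 1:
  p = (2 - (-4)·2.000 - (1)·1.000 - (3)·0.000) / (11) = 0.818
  q = (-8 - (-2)·-3.000 - (4)·1.000 - (-3)·0.000) / (11) = -1.636
  r = (-1 - (-3)·-3.000 - (2)·2.000 - (4)·0.000) / (10) = -1.400
  s = (-10 - (-2)·-3.000 - (-1)·2.000 - (-4)·1.000) / (8) = -1.250
Iteration 2:
  p = (2 - (-4)·-1.636 - (1)·-1.400 - (3)·-1.250) / (11) = 0.055
  q = (-8 - (-2)·0.818 - (4)·-1.400 - (-3)·-1.250) / (11) = -0.410
  r = (-1 - (-3)·0.818 - (2)·-1.636 - (4)·-1.250) / (10) = 0.973
  s = (-10 - (-2)·0.818 - (-1)·-1.636 - (-4)·-1.400) / (8) = -1.950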